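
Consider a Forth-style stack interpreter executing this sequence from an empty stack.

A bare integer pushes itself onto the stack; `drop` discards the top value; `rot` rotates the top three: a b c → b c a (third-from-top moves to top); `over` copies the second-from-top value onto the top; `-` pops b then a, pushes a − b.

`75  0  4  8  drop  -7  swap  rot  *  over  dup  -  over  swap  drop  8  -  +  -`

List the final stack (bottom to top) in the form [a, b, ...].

75    75
0     75 0
4     75 0 4
8     75 0 4 8
drop  75 0 4
-7    75 0 4 -7
swap  75 0 -7 4
rot   75 -7 4 0
*     75 -7 0
over  75 -7 0 -7
dup   75 -7 0 -7 -7
-     75 -7 0 0
over  75 -7 0 0 0
swap  75 -7 0 0 0
drop  75 -7 0 0
8     75 -7 0 0 8
-     75 -7 0 -8
+     75 -7 -8
-     75 1

[75, 1]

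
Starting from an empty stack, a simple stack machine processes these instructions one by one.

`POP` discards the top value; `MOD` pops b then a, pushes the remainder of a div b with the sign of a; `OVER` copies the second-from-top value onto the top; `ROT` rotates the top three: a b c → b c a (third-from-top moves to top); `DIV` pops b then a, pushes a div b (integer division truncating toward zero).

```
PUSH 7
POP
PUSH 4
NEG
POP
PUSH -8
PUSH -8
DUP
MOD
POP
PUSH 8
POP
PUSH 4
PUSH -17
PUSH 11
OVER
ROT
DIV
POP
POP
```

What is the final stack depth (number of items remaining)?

2

PUSH 7   -> 7
POP      -> (empty)
PUSH 4   -> 4
NEG      -> -4
POP      -> (empty)
PUSH -8  -> -8
PUSH -8  -> -8 -8
DUP      -> -8 -8 -8
MOD      -> -8 0
POP      -> -8
PUSH 8   -> -8 8
POP      -> -8
PUSH 4   -> -8 4
PUSH -17 -> -8 4 -17
PUSH 11  -> -8 4 -17 11
OVER     -> -8 4 -17 11 -17
ROT      -> -8 4 11 -17 -17
DIV      -> -8 4 11 1
POP      -> -8 4 11
POP      -> -8 4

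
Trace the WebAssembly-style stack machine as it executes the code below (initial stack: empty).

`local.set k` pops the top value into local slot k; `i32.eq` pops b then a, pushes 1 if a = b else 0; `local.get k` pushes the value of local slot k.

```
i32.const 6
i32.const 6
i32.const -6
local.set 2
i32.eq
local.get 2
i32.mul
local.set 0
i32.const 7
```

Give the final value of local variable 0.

i32.const 6  → [6]
i32.const 6  → [6, 6]
i32.const -6 → [6, 6, -6]
local.set 2  → [6, 6]
i32.eq       → [1]
local.get 2  → [1, -6]
i32.mul      → [-6]
local.set 0  → []
i32.const 7  → [7]

-6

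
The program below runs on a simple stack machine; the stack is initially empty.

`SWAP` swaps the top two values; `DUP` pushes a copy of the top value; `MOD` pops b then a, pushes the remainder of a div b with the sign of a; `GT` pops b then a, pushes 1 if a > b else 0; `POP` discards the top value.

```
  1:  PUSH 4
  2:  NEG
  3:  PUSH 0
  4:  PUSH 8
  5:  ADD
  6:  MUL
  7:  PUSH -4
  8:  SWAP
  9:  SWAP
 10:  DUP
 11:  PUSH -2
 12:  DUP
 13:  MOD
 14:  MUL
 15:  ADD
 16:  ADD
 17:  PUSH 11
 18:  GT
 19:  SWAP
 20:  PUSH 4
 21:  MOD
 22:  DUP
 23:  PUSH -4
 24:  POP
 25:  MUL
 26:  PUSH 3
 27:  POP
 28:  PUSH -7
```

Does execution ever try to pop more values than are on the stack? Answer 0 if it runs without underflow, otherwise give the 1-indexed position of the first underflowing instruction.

PUSH 4  : [4]
NEG     : [-4]
PUSH 0  : [-4, 0]
PUSH 8  : [-4, 0, 8]
ADD     : [-4, 8]
MUL     : [-32]
PUSH -4 : [-32, -4]
SWAP    : [-4, -32]
SWAP    : [-32, -4]
DUP     : [-32, -4, -4]
PUSH -2 : [-32, -4, -4, -2]
DUP     : [-32, -4, -4, -2, -2]
MOD     : [-32, -4, -4, 0]
MUL     : [-32, -4, 0]
ADD     : [-32, -4]
ADD     : [-36]
PUSH 11 : [-36, 11]
GT      : [0]
SWAP  — needs 2 operands, stack has 1 → underflow

19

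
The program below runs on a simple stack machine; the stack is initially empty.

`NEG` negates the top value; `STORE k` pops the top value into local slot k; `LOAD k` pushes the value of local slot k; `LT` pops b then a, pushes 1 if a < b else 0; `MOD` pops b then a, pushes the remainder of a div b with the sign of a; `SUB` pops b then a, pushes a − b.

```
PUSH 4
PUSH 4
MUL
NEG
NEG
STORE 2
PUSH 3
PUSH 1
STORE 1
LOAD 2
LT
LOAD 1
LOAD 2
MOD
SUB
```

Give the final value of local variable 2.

PUSH 4   4
PUSH 4   4 4
MUL      16
NEG      -16
NEG      16
STORE 2  (empty)
PUSH 3   3
PUSH 1   3 1
STORE 1  3
LOAD 2   3 16
LT       1
LOAD 1   1 1
LOAD 2   1 1 16
MOD      1 1
SUB      0

16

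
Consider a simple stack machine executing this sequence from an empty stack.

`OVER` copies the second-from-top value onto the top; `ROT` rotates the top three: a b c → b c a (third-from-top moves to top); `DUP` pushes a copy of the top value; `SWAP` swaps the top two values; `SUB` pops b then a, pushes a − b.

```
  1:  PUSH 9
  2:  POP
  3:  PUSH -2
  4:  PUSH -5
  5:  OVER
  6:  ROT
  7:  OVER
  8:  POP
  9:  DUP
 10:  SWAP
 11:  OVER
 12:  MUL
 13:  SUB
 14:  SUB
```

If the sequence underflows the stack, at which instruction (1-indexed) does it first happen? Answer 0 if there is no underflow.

0

PUSH 9   9
POP      (empty)
PUSH -2  -2
PUSH -5  -2 -5
OVER     -2 -5 -2
ROT      -5 -2 -2
OVER     -5 -2 -2 -2
POP      -5 -2 -2
DUP      -5 -2 -2 -2
SWAP     -5 -2 -2 -2
OVER     -5 -2 -2 -2 -2
MUL      -5 -2 -2 4
SUB      -5 -2 -6
SUB      -5 4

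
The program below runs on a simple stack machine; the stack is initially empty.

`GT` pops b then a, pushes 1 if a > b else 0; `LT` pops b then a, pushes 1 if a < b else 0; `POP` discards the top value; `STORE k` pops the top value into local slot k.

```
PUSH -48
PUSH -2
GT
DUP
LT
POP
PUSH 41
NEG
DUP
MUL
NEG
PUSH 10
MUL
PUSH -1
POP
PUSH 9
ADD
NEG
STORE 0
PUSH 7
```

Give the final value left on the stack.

PUSH -48 → -48
PUSH -2  → -48 -2
GT       → 0
DUP      → 0 0
LT       → 0
POP      → (empty)
PUSH 41  → 41
NEG      → -41
DUP      → -41 -41
MUL      → 1681
NEG      → -1681
PUSH 10  → -1681 10
MUL      → -16810
PUSH -1  → -16810 -1
POP      → -16810
PUSH 9   → -16810 9
ADD      → -16801
NEG      → 16801
STORE 0  → (empty)
PUSH 7   → 7

7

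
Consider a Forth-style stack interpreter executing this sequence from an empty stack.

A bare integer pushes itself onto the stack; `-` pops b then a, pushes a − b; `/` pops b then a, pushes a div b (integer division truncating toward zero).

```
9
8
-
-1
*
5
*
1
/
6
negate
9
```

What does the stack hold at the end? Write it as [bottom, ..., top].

9      -> [9]
8      -> [9, 8]
-      -> [1]
-1     -> [1, -1]
*      -> [-1]
5      -> [-1, 5]
*      -> [-5]
1      -> [-5, 1]
/      -> [-5]
6      -> [-5, 6]
negate -> [-5, -6]
9      -> [-5, -6, 9]

[-5, -6, 9]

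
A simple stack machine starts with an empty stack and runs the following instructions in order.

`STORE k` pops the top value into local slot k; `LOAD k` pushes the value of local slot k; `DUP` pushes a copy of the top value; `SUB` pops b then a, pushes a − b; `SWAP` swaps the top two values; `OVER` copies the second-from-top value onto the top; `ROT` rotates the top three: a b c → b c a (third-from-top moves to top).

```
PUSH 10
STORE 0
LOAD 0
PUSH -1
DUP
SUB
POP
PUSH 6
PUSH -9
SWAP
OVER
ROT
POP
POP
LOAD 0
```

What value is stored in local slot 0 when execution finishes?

PUSH 10 : 10
STORE 0 : (empty)
LOAD 0  : 10
PUSH -1 : 10 -1
DUP     : 10 -1 -1
SUB     : 10 0
POP     : 10
PUSH 6  : 10 6
PUSH -9 : 10 6 -9
SWAP    : 10 -9 6
OVER    : 10 -9 6 -9
ROT     : 10 6 -9 -9
POP     : 10 6 -9
POP     : 10 6
LOAD 0  : 10 6 10

10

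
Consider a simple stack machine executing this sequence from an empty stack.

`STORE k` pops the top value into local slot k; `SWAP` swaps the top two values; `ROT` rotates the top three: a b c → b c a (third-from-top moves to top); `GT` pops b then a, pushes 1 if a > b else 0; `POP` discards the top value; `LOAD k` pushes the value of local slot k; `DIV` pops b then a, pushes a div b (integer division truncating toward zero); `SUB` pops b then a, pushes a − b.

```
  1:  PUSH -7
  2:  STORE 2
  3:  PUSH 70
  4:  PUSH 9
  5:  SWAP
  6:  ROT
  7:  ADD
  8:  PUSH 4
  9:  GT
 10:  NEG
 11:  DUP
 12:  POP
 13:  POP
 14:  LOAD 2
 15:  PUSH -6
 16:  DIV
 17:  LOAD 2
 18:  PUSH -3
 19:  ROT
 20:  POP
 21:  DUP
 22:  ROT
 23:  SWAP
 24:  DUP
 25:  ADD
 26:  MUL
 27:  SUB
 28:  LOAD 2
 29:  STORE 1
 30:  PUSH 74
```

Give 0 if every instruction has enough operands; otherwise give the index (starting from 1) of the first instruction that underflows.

6

PUSH -7 → -7
STORE 2 → (empty)
PUSH 70 → 70
PUSH 9  → 70 9
SWAP    → 9 70
ROT  — needs 3 operands, stack has 2 → underflow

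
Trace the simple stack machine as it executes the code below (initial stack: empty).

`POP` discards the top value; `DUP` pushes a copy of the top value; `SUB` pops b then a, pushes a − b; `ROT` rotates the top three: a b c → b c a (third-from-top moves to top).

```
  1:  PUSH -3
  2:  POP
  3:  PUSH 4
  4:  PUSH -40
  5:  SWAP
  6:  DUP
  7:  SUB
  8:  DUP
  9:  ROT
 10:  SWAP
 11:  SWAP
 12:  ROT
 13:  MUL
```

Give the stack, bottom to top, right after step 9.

PUSH -3  → [-3]
POP      → []
PUSH 4   → [4]
PUSH -40 → [4, -40]
SWAP     → [-40, 4]
DUP      → [-40, 4, 4]
SUB      → [-40, 0]
DUP      → [-40, 0, 0]
ROT      → [0, 0, -40]

[0, 0, -40]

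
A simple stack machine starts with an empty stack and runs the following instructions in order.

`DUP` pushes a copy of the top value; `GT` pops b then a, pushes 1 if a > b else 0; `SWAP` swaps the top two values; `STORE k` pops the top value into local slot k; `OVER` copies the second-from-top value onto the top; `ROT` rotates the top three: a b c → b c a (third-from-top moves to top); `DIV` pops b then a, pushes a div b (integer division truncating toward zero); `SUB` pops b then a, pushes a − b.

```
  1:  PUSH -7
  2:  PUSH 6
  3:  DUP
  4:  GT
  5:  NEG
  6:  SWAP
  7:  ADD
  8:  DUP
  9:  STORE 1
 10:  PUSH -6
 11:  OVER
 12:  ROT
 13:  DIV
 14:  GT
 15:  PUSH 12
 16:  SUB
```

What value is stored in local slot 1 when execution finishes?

PUSH -7 -> -7
PUSH 6  -> -7 6
DUP     -> -7 6 6
GT      -> -7 0
NEG     -> -7 0
SWAP    -> 0 -7
ADD     -> -7
DUP     -> -7 -7
STORE 1 -> -7
PUSH -6 -> -7 -6
OVER    -> -7 -6 -7
ROT     -> -6 -7 -7
DIV     -> -6 1
GT      -> 0
PUSH 12 -> 0 12
SUB     -> -12

-7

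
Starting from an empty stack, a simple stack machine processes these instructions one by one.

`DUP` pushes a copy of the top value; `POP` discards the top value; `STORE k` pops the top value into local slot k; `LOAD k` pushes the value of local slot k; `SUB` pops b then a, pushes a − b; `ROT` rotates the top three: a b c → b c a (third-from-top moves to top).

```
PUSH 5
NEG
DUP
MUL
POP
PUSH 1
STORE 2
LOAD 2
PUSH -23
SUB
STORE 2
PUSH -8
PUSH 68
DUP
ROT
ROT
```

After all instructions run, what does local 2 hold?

PUSH 5   : 5
NEG      : -5
DUP      : -5 -5
MUL      : 25
POP      : (empty)
PUSH 1   : 1
STORE 2  : (empty)
LOAD 2   : 1
PUSH -23 : 1 -23
SUB      : 24
STORE 2  : (empty)
PUSH -8  : -8
PUSH 68  : -8 68
DUP      : -8 68 68
ROT      : 68 68 -8
ROT      : 68 -8 68

24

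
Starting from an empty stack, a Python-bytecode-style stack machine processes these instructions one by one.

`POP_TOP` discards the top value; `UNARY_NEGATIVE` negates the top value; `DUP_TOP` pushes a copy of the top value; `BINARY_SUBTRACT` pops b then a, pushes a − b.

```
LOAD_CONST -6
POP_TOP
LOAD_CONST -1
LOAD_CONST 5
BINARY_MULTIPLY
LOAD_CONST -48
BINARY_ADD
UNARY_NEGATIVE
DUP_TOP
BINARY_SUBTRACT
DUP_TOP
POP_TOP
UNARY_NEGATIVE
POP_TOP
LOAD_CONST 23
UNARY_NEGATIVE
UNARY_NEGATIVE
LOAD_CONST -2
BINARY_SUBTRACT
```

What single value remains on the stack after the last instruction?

LOAD_CONST -6   -> -6
POP_TOP         -> (empty)
LOAD_CONST -1   -> -1
LOAD_CONST 5    -> -1 5
BINARY_MULTIPLY -> -5
LOAD_CONST -48  -> -5 -48
BINARY_ADD      -> -53
UNARY_NEGATIVE  -> 53
DUP_TOP         -> 53 53
BINARY_SUBTRACT -> 0
DUP_TOP         -> 0 0
POP_TOP         -> 0
UNARY_NEGATIVE  -> 0
POP_TOP         -> (empty)
LOAD_CONST 23   -> 23
UNARY_NEGATIVE  -> -23
UNARY_NEGATIVE  -> 23
LOAD_CONST -2   -> 23 -2
BINARY_SUBTRACT -> 25

25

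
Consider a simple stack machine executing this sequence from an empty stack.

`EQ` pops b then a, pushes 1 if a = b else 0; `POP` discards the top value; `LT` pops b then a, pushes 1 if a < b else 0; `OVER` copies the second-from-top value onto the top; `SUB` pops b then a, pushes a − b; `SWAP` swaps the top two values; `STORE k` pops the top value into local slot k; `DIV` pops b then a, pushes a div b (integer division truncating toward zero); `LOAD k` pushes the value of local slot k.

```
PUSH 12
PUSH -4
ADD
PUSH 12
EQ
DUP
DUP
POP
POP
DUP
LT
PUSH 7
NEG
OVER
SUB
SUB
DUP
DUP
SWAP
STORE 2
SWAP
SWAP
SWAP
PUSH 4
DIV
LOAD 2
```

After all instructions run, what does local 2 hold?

7

PUSH 12 -> 12
PUSH -4 -> 12 -4
ADD     -> 8
PUSH 12 -> 8 12
EQ      -> 0
DUP     -> 0 0
DUP     -> 0 0 0
POP     -> 0 0
POP     -> 0
DUP     -> 0 0
LT      -> 0
PUSH 7  -> 0 7
NEG     -> 0 -7
OVER    -> 0 -7 0
SUB     -> 0 -7
SUB     -> 7
DUP     -> 7 7
DUP     -> 7 7 7
SWAP    -> 7 7 7
STORE 2 -> 7 7
SWAP    -> 7 7
SWAP    -> 7 7
SWAP    -> 7 7
PUSH 4  -> 7 7 4
DIV     -> 7 1
LOAD 2  -> 7 1 7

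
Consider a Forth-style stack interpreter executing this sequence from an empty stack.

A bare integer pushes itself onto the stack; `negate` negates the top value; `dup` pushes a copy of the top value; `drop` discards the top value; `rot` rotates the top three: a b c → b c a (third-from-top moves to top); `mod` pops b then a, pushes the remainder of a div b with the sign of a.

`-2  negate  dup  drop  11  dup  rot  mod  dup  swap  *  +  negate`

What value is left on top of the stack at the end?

-2     → [-2]
negate → [2]
dup    → [2, 2]
drop   → [2]
11     → [2, 11]
dup    → [2, 11, 11]
rot    → [11, 11, 2]
mod    → [11, 1]
dup    → [11, 1, 1]
swap   → [11, 1, 1]
*      → [11, 1]
+      → [12]
negate → [-12]

-12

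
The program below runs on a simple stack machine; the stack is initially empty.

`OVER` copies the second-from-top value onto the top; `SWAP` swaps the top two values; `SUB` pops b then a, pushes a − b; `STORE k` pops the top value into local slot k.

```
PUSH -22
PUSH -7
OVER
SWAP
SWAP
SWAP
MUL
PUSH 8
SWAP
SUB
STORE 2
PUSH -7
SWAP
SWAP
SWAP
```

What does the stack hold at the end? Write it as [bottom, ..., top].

[-7, -22]

PUSH -22  [-22]
PUSH -7   [-22, -7]
OVER      [-22, -7, -22]
SWAP      [-22, -22, -7]
SWAP      [-22, -7, -22]
SWAP      [-22, -22, -7]
MUL       [-22, 154]
PUSH 8    [-22, 154, 8]
SWAP      [-22, 8, 154]
SUB       [-22, -146]
STORE 2   [-22]
PUSH -7   [-22, -7]
SWAP      [-7, -22]
SWAP      [-22, -7]
SWAP      [-7, -22]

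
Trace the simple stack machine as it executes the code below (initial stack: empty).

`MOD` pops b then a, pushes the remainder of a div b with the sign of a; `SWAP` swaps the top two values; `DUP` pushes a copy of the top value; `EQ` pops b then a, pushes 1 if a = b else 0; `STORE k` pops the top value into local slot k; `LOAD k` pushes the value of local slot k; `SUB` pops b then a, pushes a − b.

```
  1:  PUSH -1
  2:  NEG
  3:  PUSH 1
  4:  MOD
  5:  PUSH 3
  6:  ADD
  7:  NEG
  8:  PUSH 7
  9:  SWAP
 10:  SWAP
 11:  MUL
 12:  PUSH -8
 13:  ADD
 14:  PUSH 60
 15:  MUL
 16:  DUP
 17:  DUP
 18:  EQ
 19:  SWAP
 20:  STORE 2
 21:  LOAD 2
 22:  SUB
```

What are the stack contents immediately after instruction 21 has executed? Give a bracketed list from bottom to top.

[1, -1740]

PUSH -1 → [-1]
NEG     → [1]
PUSH 1  → [1, 1]
MOD     → [0]
PUSH 3  → [0, 3]
ADD     → [3]
NEG     → [-3]
PUSH 7  → [-3, 7]
SWAP    → [7, -3]
SWAP    → [-3, 7]
MUL     → [-21]
PUSH -8 → [-21, -8]
ADD     → [-29]
PUSH 60 → [-29, 60]
MUL     → [-1740]
DUP     → [-1740, -1740]
DUP     → [-1740, -1740, -1740]
EQ      → [-1740, 1]
SWAP    → [1, -1740]
STORE 2 → [1]
LOAD 2  → [1, -1740]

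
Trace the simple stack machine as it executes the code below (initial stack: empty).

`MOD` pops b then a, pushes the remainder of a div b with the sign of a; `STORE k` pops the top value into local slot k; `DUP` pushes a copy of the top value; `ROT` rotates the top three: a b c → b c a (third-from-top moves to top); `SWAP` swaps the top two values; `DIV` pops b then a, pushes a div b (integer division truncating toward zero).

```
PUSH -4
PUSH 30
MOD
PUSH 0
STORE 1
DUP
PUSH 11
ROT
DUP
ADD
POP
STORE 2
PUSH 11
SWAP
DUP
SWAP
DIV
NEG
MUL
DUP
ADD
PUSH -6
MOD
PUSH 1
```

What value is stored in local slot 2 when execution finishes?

11

PUSH -4  -4
PUSH 30  -4 30
MOD      -4
PUSH 0   -4 0
STORE 1  -4
DUP      -4 -4
PUSH 11  -4 -4 11
ROT      -4 11 -4
DUP      -4 11 -4 -4
ADD      -4 11 -8
POP      -4 11
STORE 2  -4
PUSH 11  -4 11
SWAP     11 -4
DUP      11 -4 -4
SWAP     11 -4 -4
DIV      11 1
NEG      11 -1
MUL      -11
DUP      -11 -11
ADD      -22
PUSH -6  -22 -6
MOD      -4
PUSH 1   -4 1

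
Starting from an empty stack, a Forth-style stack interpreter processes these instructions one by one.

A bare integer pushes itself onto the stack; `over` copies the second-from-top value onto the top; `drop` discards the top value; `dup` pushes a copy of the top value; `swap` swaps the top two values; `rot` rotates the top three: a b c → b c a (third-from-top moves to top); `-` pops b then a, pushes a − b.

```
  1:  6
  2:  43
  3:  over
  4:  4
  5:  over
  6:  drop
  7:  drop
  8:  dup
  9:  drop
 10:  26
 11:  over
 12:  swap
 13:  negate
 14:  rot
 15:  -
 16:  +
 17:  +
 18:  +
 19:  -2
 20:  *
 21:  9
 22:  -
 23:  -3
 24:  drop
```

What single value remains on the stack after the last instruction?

-55

6      → [6]
43     → [6, 43]
over   → [6, 43, 6]
4      → [6, 43, 6, 4]
over   → [6, 43, 6, 4, 6]
drop   → [6, 43, 6, 4]
drop   → [6, 43, 6]
dup    → [6, 43, 6, 6]
drop   → [6, 43, 6]
26     → [6, 43, 6, 26]
over   → [6, 43, 6, 26, 6]
swap   → [6, 43, 6, 6, 26]
negate → [6, 43, 6, 6, -26]
rot    → [6, 43, 6, -26, 6]
-      → [6, 43, 6, -32]
+      → [6, 43, -26]
+      → [6, 17]
+      → [23]
-2     → [23, -2]
*      → [-46]
9      → [-46, 9]
-      → [-55]
-3     → [-55, -3]
drop   → [-55]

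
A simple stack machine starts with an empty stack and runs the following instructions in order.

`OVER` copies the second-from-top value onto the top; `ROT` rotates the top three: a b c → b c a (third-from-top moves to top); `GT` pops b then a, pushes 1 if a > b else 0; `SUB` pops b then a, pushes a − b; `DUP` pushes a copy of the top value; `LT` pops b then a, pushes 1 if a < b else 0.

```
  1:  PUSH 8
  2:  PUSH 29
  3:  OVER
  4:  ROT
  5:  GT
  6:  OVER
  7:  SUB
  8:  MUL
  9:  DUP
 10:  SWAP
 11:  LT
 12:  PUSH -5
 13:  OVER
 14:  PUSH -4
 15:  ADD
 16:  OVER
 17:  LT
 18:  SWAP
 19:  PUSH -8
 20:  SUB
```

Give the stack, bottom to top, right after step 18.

[0, 0, -5]

PUSH 8   8
PUSH 29  8 29
OVER     8 29 8
ROT      29 8 8
GT       29 0
OVER     29 0 29
SUB      29 -29
MUL      -841
DUP      -841 -841
SWAP     -841 -841
LT       0
PUSH -5  0 -5
OVER     0 -5 0
PUSH -4  0 -5 0 -4
ADD      0 -5 -4
OVER     0 -5 -4 -5
LT       0 -5 0
SWAP     0 0 -5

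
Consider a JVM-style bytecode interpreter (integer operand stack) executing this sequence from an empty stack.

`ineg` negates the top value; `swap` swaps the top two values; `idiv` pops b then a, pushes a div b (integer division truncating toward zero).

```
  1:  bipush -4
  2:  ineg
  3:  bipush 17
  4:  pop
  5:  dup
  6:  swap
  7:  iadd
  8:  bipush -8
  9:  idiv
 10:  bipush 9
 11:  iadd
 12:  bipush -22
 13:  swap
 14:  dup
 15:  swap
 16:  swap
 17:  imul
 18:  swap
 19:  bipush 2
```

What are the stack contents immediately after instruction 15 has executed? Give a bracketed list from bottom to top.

[-22, 8, 8]

bipush -4  : [-4]
ineg       : [4]
bipush 17  : [4, 17]
pop        : [4]
dup        : [4, 4]
swap       : [4, 4]
iadd       : [8]
bipush -8  : [8, -8]
idiv       : [-1]
bipush 9   : [-1, 9]
iadd       : [8]
bipush -22 : [8, -22]
swap       : [-22, 8]
dup        : [-22, 8, 8]
swap       : [-22, 8, 8]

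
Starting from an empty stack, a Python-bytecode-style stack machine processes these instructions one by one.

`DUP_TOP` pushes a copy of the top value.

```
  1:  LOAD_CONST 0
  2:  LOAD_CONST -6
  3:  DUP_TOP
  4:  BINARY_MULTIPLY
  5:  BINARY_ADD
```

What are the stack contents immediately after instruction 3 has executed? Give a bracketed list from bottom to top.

[0, -6, -6]

LOAD_CONST 0   [0]
LOAD_CONST -6  [0, -6]
DUP_TOP        [0, -6, -6]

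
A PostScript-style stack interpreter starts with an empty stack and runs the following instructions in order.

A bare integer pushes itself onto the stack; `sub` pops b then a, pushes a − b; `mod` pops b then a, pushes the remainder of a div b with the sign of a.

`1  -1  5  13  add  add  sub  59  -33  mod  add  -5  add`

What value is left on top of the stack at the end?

1   -> [1]
-1  -> [1, -1]
5   -> [1, -1, 5]
13  -> [1, -1, 5, 13]
add -> [1, -1, 18]
add -> [1, 17]
sub -> [-16]
59  -> [-16, 59]
-33 -> [-16, 59, -33]
mod -> [-16, 26]
add -> [10]
-5  -> [10, -5]
add -> [5]

5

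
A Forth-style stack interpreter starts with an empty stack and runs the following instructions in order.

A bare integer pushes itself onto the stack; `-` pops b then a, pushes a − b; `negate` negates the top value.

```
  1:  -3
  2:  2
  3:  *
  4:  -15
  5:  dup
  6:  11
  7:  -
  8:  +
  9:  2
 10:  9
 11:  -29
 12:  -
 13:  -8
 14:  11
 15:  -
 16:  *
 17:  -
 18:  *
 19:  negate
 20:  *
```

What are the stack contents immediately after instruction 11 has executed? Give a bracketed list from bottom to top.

-3  → [-3]
2   → [-3, 2]
*   → [-6]
-15 → [-6, -15]
dup → [-6, -15, -15]
11  → [-6, -15, -15, 11]
-   → [-6, -15, -26]
+   → [-6, -41]
2   → [-6, -41, 2]
9   → [-6, -41, 2, 9]
-29 → [-6, -41, 2, 9, -29]

[-6, -41, 2, 9, -29]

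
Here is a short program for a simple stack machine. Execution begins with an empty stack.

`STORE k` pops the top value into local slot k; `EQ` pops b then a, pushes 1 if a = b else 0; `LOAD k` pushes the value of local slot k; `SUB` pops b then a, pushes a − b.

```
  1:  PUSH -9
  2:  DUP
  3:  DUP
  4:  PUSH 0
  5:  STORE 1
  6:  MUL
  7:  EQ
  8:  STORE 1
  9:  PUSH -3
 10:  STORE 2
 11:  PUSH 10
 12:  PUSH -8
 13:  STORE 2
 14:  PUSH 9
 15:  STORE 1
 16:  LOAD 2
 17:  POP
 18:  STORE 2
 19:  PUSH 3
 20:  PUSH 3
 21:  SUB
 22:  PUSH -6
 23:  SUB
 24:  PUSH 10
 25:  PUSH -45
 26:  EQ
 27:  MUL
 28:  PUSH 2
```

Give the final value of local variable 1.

PUSH -9  : [-9]
DUP      : [-9, -9]
DUP      : [-9, -9, -9]
PUSH 0   : [-9, -9, -9, 0]
STORE 1  : [-9, -9, -9]
MUL      : [-9, 81]
EQ       : [0]
STORE 1  : []
PUSH -3  : [-3]
STORE 2  : []
PUSH 10  : [10]
PUSH -8  : [10, -8]
STORE 2  : [10]
PUSH 9   : [10, 9]
STORE 1  : [10]
LOAD 2   : [10, -8]
POP      : [10]
STORE 2  : []
PUSH 3   : [3]
PUSH 3   : [3, 3]
SUB      : [0]
PUSH -6  : [0, -6]
SUB      : [6]
PUSH 10  : [6, 10]
PUSH -45 : [6, 10, -45]
EQ       : [6, 0]
MUL      : [0]
PUSH 2   : [0, 2]

9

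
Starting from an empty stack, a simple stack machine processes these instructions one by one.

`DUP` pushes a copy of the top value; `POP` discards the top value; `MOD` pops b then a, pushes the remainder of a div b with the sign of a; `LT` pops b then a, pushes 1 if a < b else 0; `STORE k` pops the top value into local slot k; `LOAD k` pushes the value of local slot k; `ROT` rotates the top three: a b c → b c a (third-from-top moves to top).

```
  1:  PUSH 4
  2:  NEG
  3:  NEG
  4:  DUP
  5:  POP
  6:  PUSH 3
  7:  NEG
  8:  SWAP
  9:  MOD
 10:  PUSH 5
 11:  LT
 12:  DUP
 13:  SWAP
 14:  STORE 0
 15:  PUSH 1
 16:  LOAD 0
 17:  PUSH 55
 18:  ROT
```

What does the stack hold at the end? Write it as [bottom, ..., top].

PUSH 4   [4]
NEG      [-4]
NEG      [4]
DUP      [4, 4]
POP      [4]
PUSH 3   [4, 3]
NEG      [4, -3]
SWAP     [-3, 4]
MOD      [-3]
PUSH 5   [-3, 5]
LT       [1]
DUP      [1, 1]
SWAP     [1, 1]
STORE 0  [1]
PUSH 1   [1, 1]
LOAD 0   [1, 1, 1]
PUSH 55  [1, 1, 1, 55]
ROT      [1, 1, 55, 1]

[1, 1, 55, 1]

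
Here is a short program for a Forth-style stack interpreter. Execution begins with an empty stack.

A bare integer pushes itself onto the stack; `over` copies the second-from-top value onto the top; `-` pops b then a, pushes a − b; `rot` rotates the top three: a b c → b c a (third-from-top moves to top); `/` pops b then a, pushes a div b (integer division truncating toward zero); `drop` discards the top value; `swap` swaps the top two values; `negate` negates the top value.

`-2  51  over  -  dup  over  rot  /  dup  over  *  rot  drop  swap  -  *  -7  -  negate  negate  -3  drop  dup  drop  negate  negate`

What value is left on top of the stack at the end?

7

-2      [-2]
51      [-2, 51]
over    [-2, 51, -2]
-       [-2, 53]
dup     [-2, 53, 53]
over    [-2, 53, 53, 53]
rot     [-2, 53, 53, 53]
/       [-2, 53, 1]
dup     [-2, 53, 1, 1]
over    [-2, 53, 1, 1, 1]
*       [-2, 53, 1, 1]
rot     [-2, 1, 1, 53]
drop    [-2, 1, 1]
swap    [-2, 1, 1]
-       [-2, 0]
*       [0]
-7      [0, -7]
-       [7]
negate  [-7]
negate  [7]
-3      [7, -3]
drop    [7]
dup     [7, 7]
drop    [7]
negate  [-7]
negate  [7]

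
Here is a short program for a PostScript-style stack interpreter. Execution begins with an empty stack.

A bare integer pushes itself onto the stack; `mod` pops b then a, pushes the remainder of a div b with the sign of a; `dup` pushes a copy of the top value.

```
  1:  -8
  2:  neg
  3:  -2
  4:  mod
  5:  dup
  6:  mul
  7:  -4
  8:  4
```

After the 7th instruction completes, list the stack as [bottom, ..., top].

[0, -4]

-8  → [-8]
neg → [8]
-2  → [8, -2]
mod → [0]
dup → [0, 0]
mul → [0]
-4  → [0, -4]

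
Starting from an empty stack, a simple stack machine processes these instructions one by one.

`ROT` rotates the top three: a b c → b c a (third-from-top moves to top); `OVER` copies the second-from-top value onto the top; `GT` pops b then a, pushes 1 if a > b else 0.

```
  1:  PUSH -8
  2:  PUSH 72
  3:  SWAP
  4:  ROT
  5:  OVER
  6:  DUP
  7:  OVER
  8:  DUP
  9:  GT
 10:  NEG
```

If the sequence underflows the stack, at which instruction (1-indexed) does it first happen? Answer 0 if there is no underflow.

PUSH -8 : -8
PUSH 72 : -8 72
SWAP    : 72 -8
ROT  — needs 3 operands, stack has 2 → underflow

4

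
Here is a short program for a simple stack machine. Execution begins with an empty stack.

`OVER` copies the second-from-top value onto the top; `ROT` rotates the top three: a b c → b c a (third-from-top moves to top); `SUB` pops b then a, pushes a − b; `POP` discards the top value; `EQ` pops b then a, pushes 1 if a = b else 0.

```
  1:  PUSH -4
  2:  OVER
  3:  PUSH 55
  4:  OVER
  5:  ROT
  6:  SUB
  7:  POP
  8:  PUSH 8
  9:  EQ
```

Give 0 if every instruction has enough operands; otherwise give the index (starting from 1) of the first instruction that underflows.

2

PUSH -4 → [-4]
OVER  — needs 2 operands, stack has 1 → underflow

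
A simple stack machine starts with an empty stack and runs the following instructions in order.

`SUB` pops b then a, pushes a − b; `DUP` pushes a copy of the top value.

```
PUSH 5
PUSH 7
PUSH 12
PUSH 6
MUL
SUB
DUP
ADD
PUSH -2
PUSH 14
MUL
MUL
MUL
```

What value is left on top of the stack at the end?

PUSH 5  -> 5
PUSH 7  -> 5 7
PUSH 12 -> 5 7 12
PUSH 6  -> 5 7 12 6
MUL     -> 5 7 72
SUB     -> 5 -65
DUP     -> 5 -65 -65
ADD     -> 5 -130
PUSH -2 -> 5 -130 -2
PUSH 14 -> 5 -130 -2 14
MUL     -> 5 -130 -28
MUL     -> 5 3640
MUL     -> 18200

18200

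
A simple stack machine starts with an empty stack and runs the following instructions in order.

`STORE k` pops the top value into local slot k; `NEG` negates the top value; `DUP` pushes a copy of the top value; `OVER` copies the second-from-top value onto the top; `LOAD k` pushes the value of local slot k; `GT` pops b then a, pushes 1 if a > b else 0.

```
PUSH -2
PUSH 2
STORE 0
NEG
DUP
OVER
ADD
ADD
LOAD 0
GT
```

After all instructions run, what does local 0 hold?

2

PUSH -2 -> -2
PUSH 2  -> -2 2
STORE 0 -> -2
NEG     -> 2
DUP     -> 2 2
OVER    -> 2 2 2
ADD     -> 2 4
ADD     -> 6
LOAD 0  -> 6 2
GT      -> 1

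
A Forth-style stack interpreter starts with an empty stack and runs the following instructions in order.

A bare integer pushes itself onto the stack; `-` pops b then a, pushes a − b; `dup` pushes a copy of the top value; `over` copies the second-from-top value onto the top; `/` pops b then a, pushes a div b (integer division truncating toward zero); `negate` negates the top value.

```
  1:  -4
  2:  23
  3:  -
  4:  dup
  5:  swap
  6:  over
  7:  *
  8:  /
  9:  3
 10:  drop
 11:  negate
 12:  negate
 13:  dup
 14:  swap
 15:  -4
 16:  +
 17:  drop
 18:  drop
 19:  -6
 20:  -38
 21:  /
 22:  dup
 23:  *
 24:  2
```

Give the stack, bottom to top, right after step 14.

[0, 0]

-4      [-4]
23      [-4, 23]
-       [-27]
dup     [-27, -27]
swap    [-27, -27]
over    [-27, -27, -27]
*       [-27, 729]
/       [0]
3       [0, 3]
drop    [0]
negate  [0]
negate  [0]
dup     [0, 0]
swap    [0, 0]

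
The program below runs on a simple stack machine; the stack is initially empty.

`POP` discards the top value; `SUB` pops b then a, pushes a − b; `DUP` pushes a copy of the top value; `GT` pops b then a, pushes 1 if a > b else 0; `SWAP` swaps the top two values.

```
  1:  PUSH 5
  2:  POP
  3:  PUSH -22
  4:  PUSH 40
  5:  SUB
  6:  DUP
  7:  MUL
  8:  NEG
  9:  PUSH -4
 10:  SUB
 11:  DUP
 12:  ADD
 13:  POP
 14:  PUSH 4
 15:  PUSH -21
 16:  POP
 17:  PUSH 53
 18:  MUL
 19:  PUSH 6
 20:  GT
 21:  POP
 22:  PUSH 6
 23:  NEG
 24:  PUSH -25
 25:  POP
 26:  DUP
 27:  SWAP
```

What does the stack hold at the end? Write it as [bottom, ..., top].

PUSH 5   : [5]
POP      : []
PUSH -22 : [-22]
PUSH 40  : [-22, 40]
SUB      : [-62]
DUP      : [-62, -62]
MUL      : [3844]
NEG      : [-3844]
PUSH -4  : [-3844, -4]
SUB      : [-3840]
DUP      : [-3840, -3840]
ADD      : [-7680]
POP      : []
PUSH 4   : [4]
PUSH -21 : [4, -21]
POP      : [4]
PUSH 53  : [4, 53]
MUL      : [212]
PUSH 6   : [212, 6]
GT       : [1]
POP      : []
PUSH 6   : [6]
NEG      : [-6]
PUSH -25 : [-6, -25]
POP      : [-6]
DUP      : [-6, -6]
SWAP     : [-6, -6]

[-6, -6]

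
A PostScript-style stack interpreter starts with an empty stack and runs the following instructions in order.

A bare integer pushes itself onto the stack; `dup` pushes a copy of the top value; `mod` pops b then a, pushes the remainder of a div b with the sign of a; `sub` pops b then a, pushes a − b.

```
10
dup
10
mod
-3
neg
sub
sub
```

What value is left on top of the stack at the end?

13

10  -> 10
dup -> 10 10
10  -> 10 10 10
mod -> 10 0
-3  -> 10 0 -3
neg -> 10 0 3
sub -> 10 -3
sub -> 13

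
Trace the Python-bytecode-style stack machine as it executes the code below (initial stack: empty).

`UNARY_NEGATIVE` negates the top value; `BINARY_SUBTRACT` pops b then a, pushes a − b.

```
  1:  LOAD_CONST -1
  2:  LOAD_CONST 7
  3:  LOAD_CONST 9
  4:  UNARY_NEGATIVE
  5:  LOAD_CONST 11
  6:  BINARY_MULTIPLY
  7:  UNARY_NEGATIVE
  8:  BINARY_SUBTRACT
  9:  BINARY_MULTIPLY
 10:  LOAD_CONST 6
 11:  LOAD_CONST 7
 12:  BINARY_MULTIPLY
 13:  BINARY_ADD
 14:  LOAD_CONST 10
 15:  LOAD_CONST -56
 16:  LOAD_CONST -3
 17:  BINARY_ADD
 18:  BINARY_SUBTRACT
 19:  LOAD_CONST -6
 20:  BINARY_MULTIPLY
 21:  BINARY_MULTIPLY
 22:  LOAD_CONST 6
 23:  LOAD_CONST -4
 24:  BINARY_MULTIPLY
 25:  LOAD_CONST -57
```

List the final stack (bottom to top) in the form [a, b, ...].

LOAD_CONST -1   → [-1]
LOAD_CONST 7    → [-1, 7]
LOAD_CONST 9    → [-1, 7, 9]
UNARY_NEGATIVE  → [-1, 7, -9]
LOAD_CONST 11   → [-1, 7, -9, 11]
BINARY_MULTIPLY → [-1, 7, -99]
UNARY_NEGATIVE  → [-1, 7, 99]
BINARY_SUBTRACT → [-1, -92]
BINARY_MULTIPLY → [92]
LOAD_CONST 6    → [92, 6]
LOAD_CONST 7    → [92, 6, 7]
BINARY_MULTIPLY → [92, 42]
BINARY_ADD      → [134]
LOAD_CONST 10   → [134, 10]
LOAD_CONST -56  → [134, 10, -56]
LOAD_CONST -3   → [134, 10, -56, -3]
BINARY_ADD      → [134, 10, -59]
BINARY_SUBTRACT → [134, 69]
LOAD_CONST -6   → [134, 69, -6]
BINARY_MULTIPLY → [134, -414]
BINARY_MULTIPLY → [-55476]
LOAD_CONST 6    → [-55476, 6]
LOAD_CONST -4   → [-55476, 6, -4]
BINARY_MULTIPLY → [-55476, -24]
LOAD_CONST -57  → [-55476, -24, -57]

[-55476, -24, -57]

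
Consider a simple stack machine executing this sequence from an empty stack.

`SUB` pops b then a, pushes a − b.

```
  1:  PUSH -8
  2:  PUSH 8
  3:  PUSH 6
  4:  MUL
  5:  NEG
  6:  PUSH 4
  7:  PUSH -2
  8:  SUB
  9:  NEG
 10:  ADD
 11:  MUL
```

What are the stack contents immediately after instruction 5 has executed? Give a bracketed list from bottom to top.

[-8, -48]

PUSH -8 -> -8
PUSH 8  -> -8 8
PUSH 6  -> -8 8 6
MUL     -> -8 48
NEG     -> -8 -48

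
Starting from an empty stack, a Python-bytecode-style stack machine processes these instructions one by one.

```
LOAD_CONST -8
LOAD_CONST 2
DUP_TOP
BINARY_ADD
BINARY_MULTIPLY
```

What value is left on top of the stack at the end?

LOAD_CONST -8   → [-8]
LOAD_CONST 2    → [-8, 2]
DUP_TOP         → [-8, 2, 2]
BINARY_ADD      → [-8, 4]
BINARY_MULTIPLY → [-32]

-32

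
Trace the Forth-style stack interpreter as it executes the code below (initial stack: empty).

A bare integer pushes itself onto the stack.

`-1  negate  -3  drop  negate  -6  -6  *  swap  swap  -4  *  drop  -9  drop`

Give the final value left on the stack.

-1     → -1
negate → 1
-3     → 1 -3
drop   → 1
negate → -1
-6     → -1 -6
-6     → -1 -6 -6
*      → -1 36
swap   → 36 -1
swap   → -1 36
-4     → -1 36 -4
*      → -1 -144
drop   → -1
-9     → -1 -9
drop   → -1

-1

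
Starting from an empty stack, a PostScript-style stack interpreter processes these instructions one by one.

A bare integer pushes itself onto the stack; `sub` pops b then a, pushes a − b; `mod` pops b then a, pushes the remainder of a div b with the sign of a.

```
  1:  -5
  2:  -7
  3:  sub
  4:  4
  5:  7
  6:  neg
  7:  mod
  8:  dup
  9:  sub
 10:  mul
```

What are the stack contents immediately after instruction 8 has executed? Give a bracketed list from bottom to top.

-5  -> [-5]
-7  -> [-5, -7]
sub -> [2]
4   -> [2, 4]
7   -> [2, 4, 7]
neg -> [2, 4, -7]
mod -> [2, 4]
dup -> [2, 4, 4]

[2, 4, 4]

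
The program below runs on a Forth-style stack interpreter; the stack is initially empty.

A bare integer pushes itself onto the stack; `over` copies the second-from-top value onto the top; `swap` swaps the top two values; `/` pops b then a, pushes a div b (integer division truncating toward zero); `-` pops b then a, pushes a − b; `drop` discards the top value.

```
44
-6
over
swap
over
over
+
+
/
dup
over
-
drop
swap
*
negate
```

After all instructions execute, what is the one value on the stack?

-44

44     : [44]
-6     : [44, -6]
over   : [44, -6, 44]
swap   : [44, 44, -6]
over   : [44, 44, -6, 44]
over   : [44, 44, -6, 44, -6]
+      : [44, 44, -6, 38]
+      : [44, 44, 32]
/      : [44, 1]
dup    : [44, 1, 1]
over   : [44, 1, 1, 1]
-      : [44, 1, 0]
drop   : [44, 1]
swap   : [1, 44]
*      : [44]
negate : [-44]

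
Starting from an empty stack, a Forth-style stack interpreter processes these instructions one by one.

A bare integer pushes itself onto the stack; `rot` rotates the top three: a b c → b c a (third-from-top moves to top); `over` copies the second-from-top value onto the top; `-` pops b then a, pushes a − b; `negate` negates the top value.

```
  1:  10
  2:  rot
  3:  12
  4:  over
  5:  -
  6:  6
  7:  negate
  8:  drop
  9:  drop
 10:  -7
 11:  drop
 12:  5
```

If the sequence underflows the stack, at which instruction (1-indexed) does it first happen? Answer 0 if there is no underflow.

2

10 -> [10]
rot  — needs 3 operands, stack has 1 → underflow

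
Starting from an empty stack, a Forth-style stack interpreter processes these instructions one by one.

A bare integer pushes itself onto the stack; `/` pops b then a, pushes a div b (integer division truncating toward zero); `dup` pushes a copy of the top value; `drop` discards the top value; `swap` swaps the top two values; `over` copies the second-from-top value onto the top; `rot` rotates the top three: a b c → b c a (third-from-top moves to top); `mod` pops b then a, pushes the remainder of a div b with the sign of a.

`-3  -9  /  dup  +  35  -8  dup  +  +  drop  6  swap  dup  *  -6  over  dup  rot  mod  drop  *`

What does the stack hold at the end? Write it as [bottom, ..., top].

-3   : [-3]
-9   : [-3, -9]
/    : [0]
dup  : [0, 0]
+    : [0]
35   : [0, 35]
-8   : [0, 35, -8]
dup  : [0, 35, -8, -8]
+    : [0, 35, -16]
+    : [0, 19]
drop : [0]
6    : [0, 6]
swap : [6, 0]
dup  : [6, 0, 0]
*    : [6, 0]
-6   : [6, 0, -6]
over : [6, 0, -6, 0]
dup  : [6, 0, -6, 0, 0]
rot  : [6, 0, 0, 0, -6]
mod  : [6, 0, 0, 0]
drop : [6, 0, 0]
*    : [6, 0]

[6, 0]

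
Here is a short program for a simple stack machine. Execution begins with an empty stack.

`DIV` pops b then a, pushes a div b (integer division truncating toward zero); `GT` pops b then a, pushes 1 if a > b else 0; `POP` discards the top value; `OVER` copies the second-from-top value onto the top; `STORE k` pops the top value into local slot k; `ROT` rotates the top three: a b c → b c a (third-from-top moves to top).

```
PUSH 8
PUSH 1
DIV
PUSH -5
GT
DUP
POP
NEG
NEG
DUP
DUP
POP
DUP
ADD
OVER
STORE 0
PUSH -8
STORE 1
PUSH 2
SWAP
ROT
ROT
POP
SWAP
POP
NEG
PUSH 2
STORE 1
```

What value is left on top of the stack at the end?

-1

PUSH 8  -> [8]
PUSH 1  -> [8, 1]
DIV     -> [8]
PUSH -5 -> [8, -5]
GT      -> [1]
DUP     -> [1, 1]
POP     -> [1]
NEG     -> [-1]
NEG     -> [1]
DUP     -> [1, 1]
DUP     -> [1, 1, 1]
POP     -> [1, 1]
DUP     -> [1, 1, 1]
ADD     -> [1, 2]
OVER    -> [1, 2, 1]
STORE 0 -> [1, 2]
PUSH -8 -> [1, 2, -8]
STORE 1 -> [1, 2]
PUSH 2  -> [1, 2, 2]
SWAP    -> [1, 2, 2]
ROT     -> [2, 2, 1]
ROT     -> [2, 1, 2]
POP     -> [2, 1]
SWAP    -> [1, 2]
POP     -> [1]
NEG     -> [-1]
PUSH 2  -> [-1, 2]
STORE 1 -> [-1]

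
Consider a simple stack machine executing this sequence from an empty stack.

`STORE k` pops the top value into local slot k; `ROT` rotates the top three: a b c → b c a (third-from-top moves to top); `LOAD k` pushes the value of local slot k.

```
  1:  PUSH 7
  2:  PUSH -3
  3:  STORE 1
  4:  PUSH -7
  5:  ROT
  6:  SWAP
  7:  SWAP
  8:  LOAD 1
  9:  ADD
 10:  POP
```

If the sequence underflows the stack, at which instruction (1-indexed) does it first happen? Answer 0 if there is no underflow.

5

PUSH 7   [7]
PUSH -3  [7, -3]
STORE 1  [7]
PUSH -7  [7, -7]
ROT  — needs 3 operands, stack has 2 → underflow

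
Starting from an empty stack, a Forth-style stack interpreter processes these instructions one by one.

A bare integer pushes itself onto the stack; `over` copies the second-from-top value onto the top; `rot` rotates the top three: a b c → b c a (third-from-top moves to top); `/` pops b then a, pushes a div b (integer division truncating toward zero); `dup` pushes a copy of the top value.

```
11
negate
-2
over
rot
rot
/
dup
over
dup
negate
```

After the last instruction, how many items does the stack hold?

5

11     -> 11
negate -> -11
-2     -> -11 -2
over   -> -11 -2 -11
rot    -> -2 -11 -11
rot    -> -11 -11 -2
/      -> -11 5
dup    -> -11 5 5
over   -> -11 5 5 5
dup    -> -11 5 5 5 5
negate -> -11 5 5 5 -5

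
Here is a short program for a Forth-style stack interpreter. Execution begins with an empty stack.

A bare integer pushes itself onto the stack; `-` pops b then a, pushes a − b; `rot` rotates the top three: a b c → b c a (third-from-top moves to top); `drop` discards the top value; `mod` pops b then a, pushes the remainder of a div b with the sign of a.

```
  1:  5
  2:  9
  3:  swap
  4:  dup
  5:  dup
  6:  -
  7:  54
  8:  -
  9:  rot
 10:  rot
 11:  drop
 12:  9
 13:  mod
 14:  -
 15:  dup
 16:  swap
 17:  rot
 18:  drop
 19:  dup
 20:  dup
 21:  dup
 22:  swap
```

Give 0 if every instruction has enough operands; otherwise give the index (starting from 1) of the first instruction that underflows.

5    : 5
9    : 5 9
swap : 9 5
dup  : 9 5 5
dup  : 9 5 5 5
-    : 9 5 0
54   : 9 5 0 54
-    : 9 5 -54
rot  : 5 -54 9
rot  : -54 9 5
drop : -54 9
9    : -54 9 9
mod  : -54 0
-    : -54
dup  : -54 -54
swap : -54 -54
rot  — needs 3 operands, stack has 2 → underflow

17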